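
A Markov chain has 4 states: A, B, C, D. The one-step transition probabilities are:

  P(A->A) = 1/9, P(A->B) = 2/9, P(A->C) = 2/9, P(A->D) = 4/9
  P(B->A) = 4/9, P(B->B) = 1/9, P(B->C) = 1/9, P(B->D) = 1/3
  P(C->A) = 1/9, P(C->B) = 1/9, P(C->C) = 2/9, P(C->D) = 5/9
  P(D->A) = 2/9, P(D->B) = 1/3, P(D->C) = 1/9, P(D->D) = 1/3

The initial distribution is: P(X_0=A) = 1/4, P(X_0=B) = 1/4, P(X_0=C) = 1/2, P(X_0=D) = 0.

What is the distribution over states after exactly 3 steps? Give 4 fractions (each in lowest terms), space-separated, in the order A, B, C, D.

Propagating the distribution step by step (d_{t+1} = d_t * P):
d_0 = (A=1/4, B=1/4, C=1/2, D=0)
  d_1[A] = 1/4*1/9 + 1/4*4/9 + 1/2*1/9 + 0*2/9 = 7/36
  d_1[B] = 1/4*2/9 + 1/4*1/9 + 1/2*1/9 + 0*1/3 = 5/36
  d_1[C] = 1/4*2/9 + 1/4*1/9 + 1/2*2/9 + 0*1/9 = 7/36
  d_1[D] = 1/4*4/9 + 1/4*1/3 + 1/2*5/9 + 0*1/3 = 17/36
d_1 = (A=7/36, B=5/36, C=7/36, D=17/36)
  d_2[A] = 7/36*1/9 + 5/36*4/9 + 7/36*1/9 + 17/36*2/9 = 17/81
  d_2[B] = 7/36*2/9 + 5/36*1/9 + 7/36*1/9 + 17/36*1/3 = 77/324
  d_2[C] = 7/36*2/9 + 5/36*1/9 + 7/36*2/9 + 17/36*1/9 = 25/162
  d_2[D] = 7/36*4/9 + 5/36*1/3 + 7/36*5/9 + 17/36*1/3 = 43/108
d_2 = (A=17/81, B=77/324, C=25/162, D=43/108)
  d_3[A] = 17/81*1/9 + 77/324*4/9 + 25/162*1/9 + 43/108*2/9 = 19/81
  d_3[B] = 17/81*2/9 + 77/324*1/9 + 25/162*1/9 + 43/108*1/3 = 325/1458
  d_3[C] = 17/81*2/9 + 77/324*1/9 + 25/162*2/9 + 43/108*1/9 = 221/1458
  d_3[D] = 17/81*4/9 + 77/324*1/3 + 25/162*5/9 + 43/108*1/3 = 95/243
d_3 = (A=19/81, B=325/1458, C=221/1458, D=95/243)

Answer: 19/81 325/1458 221/1458 95/243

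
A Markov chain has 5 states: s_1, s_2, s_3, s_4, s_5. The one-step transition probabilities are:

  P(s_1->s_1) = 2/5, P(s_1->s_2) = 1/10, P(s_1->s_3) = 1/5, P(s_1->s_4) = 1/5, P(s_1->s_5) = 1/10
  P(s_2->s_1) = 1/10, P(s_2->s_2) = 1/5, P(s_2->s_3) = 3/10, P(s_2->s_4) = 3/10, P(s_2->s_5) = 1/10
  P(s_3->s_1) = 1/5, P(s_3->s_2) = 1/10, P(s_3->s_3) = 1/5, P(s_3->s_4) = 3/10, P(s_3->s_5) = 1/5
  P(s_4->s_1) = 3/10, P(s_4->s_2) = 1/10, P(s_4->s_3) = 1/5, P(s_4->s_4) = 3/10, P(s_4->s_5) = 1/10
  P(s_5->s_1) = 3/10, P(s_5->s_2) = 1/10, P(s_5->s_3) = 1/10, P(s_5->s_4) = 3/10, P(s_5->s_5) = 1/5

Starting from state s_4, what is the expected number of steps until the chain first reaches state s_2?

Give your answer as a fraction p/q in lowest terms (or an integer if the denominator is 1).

Let h_i = expected steps to first reach s_2 from state i.
Boundary: h_s_2 = 0.
First-step equations for the other states:
  h_s_1 = 1 + 2/5*h_s_1 + 1/10*h_s_2 + 1/5*h_s_3 + 1/5*h_s_4 + 1/10*h_s_5
  h_s_3 = 1 + 1/5*h_s_1 + 1/10*h_s_2 + 1/5*h_s_3 + 3/10*h_s_4 + 1/5*h_s_5
  h_s_4 = 1 + 3/10*h_s_1 + 1/10*h_s_2 + 1/5*h_s_3 + 3/10*h_s_4 + 1/10*h_s_5
  h_s_5 = 1 + 3/10*h_s_1 + 1/10*h_s_2 + 1/10*h_s_3 + 3/10*h_s_4 + 1/5*h_s_5

Substituting h_s_2 = 0 and rearranging gives the linear system (I - Q) h = 1:
  [3/5, -1/5, -1/5, -1/10] . (h_s_1, h_s_3, h_s_4, h_s_5) = 1
  [-1/5, 4/5, -3/10, -1/5] . (h_s_1, h_s_3, h_s_4, h_s_5) = 1
  [-3/10, -1/5, 7/10, -1/10] . (h_s_1, h_s_3, h_s_4, h_s_5) = 1
  [-3/10, -1/10, -3/10, 4/5] . (h_s_1, h_s_3, h_s_4, h_s_5) = 1

Solving yields:
  h_s_1 = 10
  h_s_3 = 10
  h_s_4 = 10
  h_s_5 = 10

Starting state is s_4, so the expected hitting time is h_s_4 = 10.

Answer: 10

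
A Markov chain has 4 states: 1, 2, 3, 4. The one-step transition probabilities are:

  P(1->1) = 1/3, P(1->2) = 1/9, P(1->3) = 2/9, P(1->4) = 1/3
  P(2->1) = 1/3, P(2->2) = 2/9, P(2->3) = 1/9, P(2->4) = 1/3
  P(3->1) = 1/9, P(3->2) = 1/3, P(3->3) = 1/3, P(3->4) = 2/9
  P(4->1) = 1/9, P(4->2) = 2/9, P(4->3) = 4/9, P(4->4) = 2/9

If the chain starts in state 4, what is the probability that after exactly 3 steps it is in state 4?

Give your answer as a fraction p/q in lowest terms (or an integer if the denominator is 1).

Answer: 22/81

Derivation:
Computing P^3 by repeated multiplication:
P^1 =
  1: [1/3, 1/9, 2/9, 1/3]
  2: [1/3, 2/9, 1/9, 1/3]
  3: [1/9, 1/3, 1/3, 2/9]
  4: [1/9, 2/9, 4/9, 2/9]
P^2 =
  1: [17/81, 17/81, 25/81, 22/81]
  2: [19/81, 16/81, 23/81, 23/81]
  3: [17/81, 20/81, 22/81, 22/81]
  4: [5/27, 7/27, 8/27, 7/27]
P^3 =
  1: [149/729, 170/729, 214/729, 196/729]
  2: [151/729, 166/729, 215/729, 197/729]
  3: [155/729, 167/729, 208/729, 199/729]
  4: [17/81, 19/81, 23/81, 22/81]

(P^3)[4 -> 4] = 22/81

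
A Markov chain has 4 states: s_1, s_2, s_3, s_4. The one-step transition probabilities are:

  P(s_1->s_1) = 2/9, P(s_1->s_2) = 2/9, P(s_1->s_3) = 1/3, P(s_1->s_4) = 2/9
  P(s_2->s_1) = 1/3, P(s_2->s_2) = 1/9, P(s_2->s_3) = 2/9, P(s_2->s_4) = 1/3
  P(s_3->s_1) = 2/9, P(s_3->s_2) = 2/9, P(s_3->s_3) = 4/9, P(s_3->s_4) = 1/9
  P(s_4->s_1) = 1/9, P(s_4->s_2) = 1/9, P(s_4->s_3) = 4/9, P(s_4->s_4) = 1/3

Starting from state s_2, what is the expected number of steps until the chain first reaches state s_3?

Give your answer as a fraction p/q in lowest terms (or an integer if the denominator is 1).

Let h_i = expected steps to first reach s_3 from state i.
Boundary: h_s_3 = 0.
First-step equations for the other states:
  h_s_1 = 1 + 2/9*h_s_1 + 2/9*h_s_2 + 1/3*h_s_3 + 2/9*h_s_4
  h_s_2 = 1 + 1/3*h_s_1 + 1/9*h_s_2 + 2/9*h_s_3 + 1/3*h_s_4
  h_s_4 = 1 + 1/9*h_s_1 + 1/9*h_s_2 + 4/9*h_s_3 + 1/3*h_s_4

Substituting h_s_3 = 0 and rearranging gives the linear system (I - Q) h = 1:
  [7/9, -2/9, -2/9] . (h_s_1, h_s_2, h_s_4) = 1
  [-1/3, 8/9, -1/3] . (h_s_1, h_s_2, h_s_4) = 1
  [-1/9, -1/9, 2/3] . (h_s_1, h_s_2, h_s_4) = 1

Solving yields:
  h_s_1 = 729/251
  h_s_2 = 792/251
  h_s_4 = 630/251

Starting state is s_2, so the expected hitting time is h_s_2 = 792/251.

Answer: 792/251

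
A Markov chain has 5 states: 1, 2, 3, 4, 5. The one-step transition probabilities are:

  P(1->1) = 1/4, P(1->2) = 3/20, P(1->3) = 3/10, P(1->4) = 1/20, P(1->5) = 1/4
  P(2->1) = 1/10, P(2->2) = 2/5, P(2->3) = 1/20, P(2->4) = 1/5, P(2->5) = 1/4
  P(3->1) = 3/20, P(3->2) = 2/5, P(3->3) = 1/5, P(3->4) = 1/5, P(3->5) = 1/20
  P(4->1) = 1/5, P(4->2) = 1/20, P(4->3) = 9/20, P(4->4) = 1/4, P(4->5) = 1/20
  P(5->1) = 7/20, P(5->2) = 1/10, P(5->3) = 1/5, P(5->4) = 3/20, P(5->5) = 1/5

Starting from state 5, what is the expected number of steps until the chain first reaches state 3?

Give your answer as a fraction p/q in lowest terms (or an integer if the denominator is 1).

Let h_i = expected steps to first reach 3 from state i.
Boundary: h_3 = 0.
First-step equations for the other states:
  h_1 = 1 + 1/4*h_1 + 3/20*h_2 + 3/10*h_3 + 1/20*h_4 + 1/4*h_5
  h_2 = 1 + 1/10*h_1 + 2/5*h_2 + 1/20*h_3 + 1/5*h_4 + 1/4*h_5
  h_4 = 1 + 1/5*h_1 + 1/20*h_2 + 9/20*h_3 + 1/4*h_4 + 1/20*h_5
  h_5 = 1 + 7/20*h_1 + 1/10*h_2 + 1/5*h_3 + 3/20*h_4 + 1/5*h_5

Substituting h_3 = 0 and rearranging gives the linear system (I - Q) h = 1:
  [3/4, -3/20, -1/20, -1/4] . (h_1, h_2, h_4, h_5) = 1
  [-1/10, 3/5, -1/5, -1/4] . (h_1, h_2, h_4, h_5) = 1
  [-1/5, -1/20, 3/4, -1/20] . (h_1, h_2, h_4, h_5) = 1
  [-7/20, -1/10, -3/20, 4/5] . (h_1, h_2, h_4, h_5) = 1

Solving yields:
  h_1 = 35160/8941
  h_2 = 135620/26823
  h_4 = 80380/26823
  h_5 = 111700/26823

Starting state is 5, so the expected hitting time is h_5 = 111700/26823.

Answer: 111700/26823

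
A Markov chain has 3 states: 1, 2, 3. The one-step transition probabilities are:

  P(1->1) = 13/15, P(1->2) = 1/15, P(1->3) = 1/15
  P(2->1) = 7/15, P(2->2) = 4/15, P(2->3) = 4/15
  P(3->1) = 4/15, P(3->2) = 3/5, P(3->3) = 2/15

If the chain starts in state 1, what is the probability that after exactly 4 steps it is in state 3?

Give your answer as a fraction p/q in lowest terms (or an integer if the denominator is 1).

Computing P^4 by repeated multiplication:
P^1 =
  1: [13/15, 1/15, 1/15]
  2: [7/15, 4/15, 4/15]
  3: [4/15, 3/5, 2/15]
P^2 =
  1: [4/5, 26/225, 19/225]
  2: [3/5, 59/225, 31/225]
  3: [41/75, 58/225, 44/225]
P^3 =
  1: [866/1125, 91/675, 322/3375]
  2: [764/1125, 26/135, 433/3375]
  3: [727/1125, 751/3375, 443/3375]
P^4 =
  1: [12749/16875, 7316/50625, 5062/50625]
  2: [12026/16875, 8789/50625, 5758/50625]
  3: [11794/16875, 9172/50625, 6071/50625]

(P^4)[1 -> 3] = 5062/50625

Answer: 5062/50625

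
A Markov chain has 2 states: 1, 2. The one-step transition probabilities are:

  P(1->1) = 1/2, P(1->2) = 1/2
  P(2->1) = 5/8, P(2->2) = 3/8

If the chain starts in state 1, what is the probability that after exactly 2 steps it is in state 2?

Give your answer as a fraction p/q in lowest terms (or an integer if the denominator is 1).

Computing P^2 by repeated multiplication:
P^1 =
  1: [1/2, 1/2]
  2: [5/8, 3/8]
P^2 =
  1: [9/16, 7/16]
  2: [35/64, 29/64]

(P^2)[1 -> 2] = 7/16

Answer: 7/16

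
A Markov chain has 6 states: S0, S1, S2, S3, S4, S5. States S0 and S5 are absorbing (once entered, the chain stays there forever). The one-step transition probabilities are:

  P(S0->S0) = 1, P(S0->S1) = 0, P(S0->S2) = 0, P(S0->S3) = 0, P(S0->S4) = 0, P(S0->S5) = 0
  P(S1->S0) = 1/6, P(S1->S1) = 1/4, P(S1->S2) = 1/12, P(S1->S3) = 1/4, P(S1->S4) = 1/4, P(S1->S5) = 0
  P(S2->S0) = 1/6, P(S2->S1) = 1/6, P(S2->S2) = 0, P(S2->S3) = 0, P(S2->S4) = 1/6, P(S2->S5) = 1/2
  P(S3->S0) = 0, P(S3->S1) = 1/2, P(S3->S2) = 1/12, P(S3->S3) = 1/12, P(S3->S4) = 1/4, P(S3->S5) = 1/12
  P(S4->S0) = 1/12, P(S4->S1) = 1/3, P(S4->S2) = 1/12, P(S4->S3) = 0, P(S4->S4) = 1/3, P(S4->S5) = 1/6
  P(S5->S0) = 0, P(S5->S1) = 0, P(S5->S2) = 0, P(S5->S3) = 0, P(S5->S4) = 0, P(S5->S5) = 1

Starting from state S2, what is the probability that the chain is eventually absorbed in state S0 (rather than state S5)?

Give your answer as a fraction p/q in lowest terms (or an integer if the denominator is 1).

Answer: 289/863

Derivation:
Let a_i = P(absorbed in S0 | start in state i).
Boundary conditions: a_S0 = 1, a_S5 = 0.
For each transient state i, a_i = sum_j P(i->j) * a_j:
  a_S1 = 1/6*a_S0 + 1/4*a_S1 + 1/12*a_S2 + 1/4*a_S3 + 1/4*a_S4 + 0*a_S5
  a_S2 = 1/6*a_S0 + 1/6*a_S1 + 0*a_S2 + 0*a_S3 + 1/6*a_S4 + 1/2*a_S5
  a_S3 = 0*a_S0 + 1/2*a_S1 + 1/12*a_S2 + 1/12*a_S3 + 1/4*a_S4 + 1/12*a_S5
  a_S4 = 1/12*a_S0 + 1/3*a_S1 + 1/12*a_S2 + 0*a_S3 + 1/3*a_S4 + 1/6*a_S5

Substituting a_S0 = 1 and a_S5 = 0, rearrange to (I - Q) a = r where r[i] = P(i -> S0):
  [3/4, -1/12, -1/4, -1/4] . (a_S1, a_S2, a_S3, a_S4) = 1/6
  [-1/6, 1, 0, -1/6] . (a_S1, a_S2, a_S3, a_S4) = 1/6
  [-1/2, -1/12, 11/12, -1/4] . (a_S1, a_S2, a_S3, a_S4) = 0
  [-1/3, -1/12, 0, 2/3] . (a_S1, a_S2, a_S3, a_S4) = 1/12

Solving yields:
  a_S1 = 1454/2589
  a_S2 = 289/863
  a_S3 = 396/863
  a_S4 = 1159/2589

Starting state is S2, so the absorption probability is a_S2 = 289/863.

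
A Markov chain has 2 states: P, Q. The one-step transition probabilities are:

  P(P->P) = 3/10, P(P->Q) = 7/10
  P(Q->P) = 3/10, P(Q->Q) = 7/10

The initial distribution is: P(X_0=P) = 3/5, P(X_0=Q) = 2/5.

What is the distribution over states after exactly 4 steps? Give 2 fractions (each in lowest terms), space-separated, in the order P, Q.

Propagating the distribution step by step (d_{t+1} = d_t * P):
d_0 = (P=3/5, Q=2/5)
  d_1[P] = 3/5*3/10 + 2/5*3/10 = 3/10
  d_1[Q] = 3/5*7/10 + 2/5*7/10 = 7/10
d_1 = (P=3/10, Q=7/10)
  d_2[P] = 3/10*3/10 + 7/10*3/10 = 3/10
  d_2[Q] = 3/10*7/10 + 7/10*7/10 = 7/10
d_2 = (P=3/10, Q=7/10)
  d_3[P] = 3/10*3/10 + 7/10*3/10 = 3/10
  d_3[Q] = 3/10*7/10 + 7/10*7/10 = 7/10
d_3 = (P=3/10, Q=7/10)
  d_4[P] = 3/10*3/10 + 7/10*3/10 = 3/10
  d_4[Q] = 3/10*7/10 + 7/10*7/10 = 7/10
d_4 = (P=3/10, Q=7/10)

Answer: 3/10 7/10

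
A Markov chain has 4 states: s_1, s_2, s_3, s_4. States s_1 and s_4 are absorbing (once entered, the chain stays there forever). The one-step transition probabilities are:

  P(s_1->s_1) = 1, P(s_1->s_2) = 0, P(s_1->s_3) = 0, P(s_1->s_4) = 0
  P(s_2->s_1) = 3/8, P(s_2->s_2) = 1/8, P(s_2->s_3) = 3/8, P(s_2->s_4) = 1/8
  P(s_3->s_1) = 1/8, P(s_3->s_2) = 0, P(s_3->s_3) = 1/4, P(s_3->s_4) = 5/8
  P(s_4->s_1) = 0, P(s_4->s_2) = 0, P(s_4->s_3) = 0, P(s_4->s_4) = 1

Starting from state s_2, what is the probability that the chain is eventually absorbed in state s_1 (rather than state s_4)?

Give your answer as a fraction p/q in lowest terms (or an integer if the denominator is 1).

Let a_i = P(absorbed in s_1 | start in state i).
Boundary conditions: a_s_1 = 1, a_s_4 = 0.
For each transient state i, a_i = sum_j P(i->j) * a_j:
  a_s_2 = 3/8*a_s_1 + 1/8*a_s_2 + 3/8*a_s_3 + 1/8*a_s_4
  a_s_3 = 1/8*a_s_1 + 0*a_s_2 + 1/4*a_s_3 + 5/8*a_s_4

Substituting a_s_1 = 1 and a_s_4 = 0, rearrange to (I - Q) a = r where r[i] = P(i -> s_1):
  [7/8, -3/8] . (a_s_2, a_s_3) = 3/8
  [0, 3/4] . (a_s_2, a_s_3) = 1/8

Solving yields:
  a_s_2 = 1/2
  a_s_3 = 1/6

Starting state is s_2, so the absorption probability is a_s_2 = 1/2.

Answer: 1/2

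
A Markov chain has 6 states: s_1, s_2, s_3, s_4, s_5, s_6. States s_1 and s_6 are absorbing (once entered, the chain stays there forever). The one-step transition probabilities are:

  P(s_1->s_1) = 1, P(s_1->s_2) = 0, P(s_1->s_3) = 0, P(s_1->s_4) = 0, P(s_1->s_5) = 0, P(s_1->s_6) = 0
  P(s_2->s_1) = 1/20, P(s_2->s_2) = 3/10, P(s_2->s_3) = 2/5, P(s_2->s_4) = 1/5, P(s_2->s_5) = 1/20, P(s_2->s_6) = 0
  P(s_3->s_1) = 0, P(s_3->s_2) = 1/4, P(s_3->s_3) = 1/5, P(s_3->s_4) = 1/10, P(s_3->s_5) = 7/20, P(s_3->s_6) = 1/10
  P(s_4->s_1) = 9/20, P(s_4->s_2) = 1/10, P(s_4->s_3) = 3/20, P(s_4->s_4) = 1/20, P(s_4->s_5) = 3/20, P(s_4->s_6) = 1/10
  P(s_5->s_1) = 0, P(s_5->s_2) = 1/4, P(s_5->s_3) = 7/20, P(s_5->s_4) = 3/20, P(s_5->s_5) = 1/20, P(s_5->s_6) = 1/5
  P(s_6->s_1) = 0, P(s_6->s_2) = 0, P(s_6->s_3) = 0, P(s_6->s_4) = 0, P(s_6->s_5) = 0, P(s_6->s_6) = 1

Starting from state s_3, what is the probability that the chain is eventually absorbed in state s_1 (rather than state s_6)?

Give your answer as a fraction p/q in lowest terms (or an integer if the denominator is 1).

Let a_i = P(absorbed in s_1 | start in state i).
Boundary conditions: a_s_1 = 1, a_s_6 = 0.
For each transient state i, a_i = sum_j P(i->j) * a_j:
  a_s_2 = 1/20*a_s_1 + 3/10*a_s_2 + 2/5*a_s_3 + 1/5*a_s_4 + 1/20*a_s_5 + 0*a_s_6
  a_s_3 = 0*a_s_1 + 1/4*a_s_2 + 1/5*a_s_3 + 1/10*a_s_4 + 7/20*a_s_5 + 1/10*a_s_6
  a_s_4 = 9/20*a_s_1 + 1/10*a_s_2 + 3/20*a_s_3 + 1/20*a_s_4 + 3/20*a_s_5 + 1/10*a_s_6
  a_s_5 = 0*a_s_1 + 1/4*a_s_2 + 7/20*a_s_3 + 3/20*a_s_4 + 1/20*a_s_5 + 1/5*a_s_6

Substituting a_s_1 = 1 and a_s_6 = 0, rearrange to (I - Q) a = r where r[i] = P(i -> s_1):
  [7/10, -2/5, -1/5, -1/20] . (a_s_2, a_s_3, a_s_4, a_s_5) = 1/20
  [-1/4, 4/5, -1/10, -7/20] . (a_s_2, a_s_3, a_s_4, a_s_5) = 0
  [-1/10, -3/20, 19/20, -3/20] . (a_s_2, a_s_3, a_s_4, a_s_5) = 9/20
  [-1/4, -7/20, -3/20, 19/20] . (a_s_2, a_s_3, a_s_4, a_s_5) = 0

Solving yields:
  a_s_2 = 1539/2905
  a_s_3 = 3683/8715
  a_s_4 = 383/581
  a_s_5 = 497/1245

Starting state is s_3, so the absorption probability is a_s_3 = 3683/8715.

Answer: 3683/8715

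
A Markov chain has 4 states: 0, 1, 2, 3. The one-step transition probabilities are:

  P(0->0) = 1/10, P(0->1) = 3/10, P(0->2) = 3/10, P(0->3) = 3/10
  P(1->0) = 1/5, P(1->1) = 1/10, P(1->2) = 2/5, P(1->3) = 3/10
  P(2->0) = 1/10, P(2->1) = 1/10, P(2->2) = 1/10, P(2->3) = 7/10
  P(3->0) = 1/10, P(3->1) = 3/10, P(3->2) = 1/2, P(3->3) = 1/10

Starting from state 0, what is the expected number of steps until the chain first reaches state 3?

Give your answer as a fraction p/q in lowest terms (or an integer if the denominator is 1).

Let h_i = expected steps to first reach 3 from state i.
Boundary: h_3 = 0.
First-step equations for the other states:
  h_0 = 1 + 1/10*h_0 + 3/10*h_1 + 3/10*h_2 + 3/10*h_3
  h_1 = 1 + 1/5*h_0 + 1/10*h_1 + 2/5*h_2 + 3/10*h_3
  h_2 = 1 + 1/10*h_0 + 1/10*h_1 + 1/10*h_2 + 7/10*h_3

Substituting h_3 = 0 and rearranging gives the linear system (I - Q) h = 1:
  [9/10, -3/10, -3/10] . (h_0, h_1, h_2) = 1
  [-1/5, 9/10, -2/5] . (h_0, h_1, h_2) = 1
  [-1/10, -1/10, 9/10] . (h_0, h_1, h_2) = 1

Solving yields:
  h_0 = 730/297
  h_1 = 710/297
  h_2 = 490/297

Starting state is 0, so the expected hitting time is h_0 = 730/297.

Answer: 730/297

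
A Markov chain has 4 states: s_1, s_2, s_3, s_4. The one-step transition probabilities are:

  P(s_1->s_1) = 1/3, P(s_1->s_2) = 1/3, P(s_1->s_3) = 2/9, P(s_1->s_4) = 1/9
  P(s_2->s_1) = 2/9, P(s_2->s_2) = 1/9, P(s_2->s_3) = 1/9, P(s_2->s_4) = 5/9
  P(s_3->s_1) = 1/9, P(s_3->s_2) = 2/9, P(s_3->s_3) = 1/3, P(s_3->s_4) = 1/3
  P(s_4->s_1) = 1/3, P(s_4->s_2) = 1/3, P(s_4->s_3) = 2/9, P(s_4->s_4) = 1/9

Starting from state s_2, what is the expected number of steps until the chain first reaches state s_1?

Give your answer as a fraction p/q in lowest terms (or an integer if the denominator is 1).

Answer: 279/67

Derivation:
Let h_i = expected steps to first reach s_1 from state i.
Boundary: h_s_1 = 0.
First-step equations for the other states:
  h_s_2 = 1 + 2/9*h_s_1 + 1/9*h_s_2 + 1/9*h_s_3 + 5/9*h_s_4
  h_s_3 = 1 + 1/9*h_s_1 + 2/9*h_s_2 + 1/3*h_s_3 + 1/3*h_s_4
  h_s_4 = 1 + 1/3*h_s_1 + 1/3*h_s_2 + 2/9*h_s_3 + 1/9*h_s_4

Substituting h_s_1 = 0 and rearranging gives the linear system (I - Q) h = 1:
  [8/9, -1/9, -5/9] . (h_s_2, h_s_3, h_s_4) = 1
  [-2/9, 2/3, -1/3] . (h_s_2, h_s_3, h_s_4) = 1
  [-1/3, -2/9, 8/9] . (h_s_2, h_s_3, h_s_4) = 1

Solving yields:
  h_s_2 = 279/67
  h_s_3 = 324/67
  h_s_4 = 261/67

Starting state is s_2, so the expected hitting time is h_s_2 = 279/67.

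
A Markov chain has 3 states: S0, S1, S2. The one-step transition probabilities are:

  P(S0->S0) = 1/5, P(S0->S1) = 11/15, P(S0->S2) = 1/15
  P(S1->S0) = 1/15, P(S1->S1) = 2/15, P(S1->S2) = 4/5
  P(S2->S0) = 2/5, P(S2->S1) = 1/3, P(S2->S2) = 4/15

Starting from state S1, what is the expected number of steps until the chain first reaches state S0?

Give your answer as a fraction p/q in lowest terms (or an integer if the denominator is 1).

Let h_i = expected steps to first reach S0 from state i.
Boundary: h_S0 = 0.
First-step equations for the other states:
  h_S1 = 1 + 1/15*h_S0 + 2/15*h_S1 + 4/5*h_S2
  h_S2 = 1 + 2/5*h_S0 + 1/3*h_S1 + 4/15*h_S2

Substituting h_S0 = 0 and rearranging gives the linear system (I - Q) h = 1:
  [13/15, -4/5] . (h_S1, h_S2) = 1
  [-1/3, 11/15] . (h_S1, h_S2) = 1

Solving yields:
  h_S1 = 345/83
  h_S2 = 270/83

Starting state is S1, so the expected hitting time is h_S1 = 345/83.

Answer: 345/83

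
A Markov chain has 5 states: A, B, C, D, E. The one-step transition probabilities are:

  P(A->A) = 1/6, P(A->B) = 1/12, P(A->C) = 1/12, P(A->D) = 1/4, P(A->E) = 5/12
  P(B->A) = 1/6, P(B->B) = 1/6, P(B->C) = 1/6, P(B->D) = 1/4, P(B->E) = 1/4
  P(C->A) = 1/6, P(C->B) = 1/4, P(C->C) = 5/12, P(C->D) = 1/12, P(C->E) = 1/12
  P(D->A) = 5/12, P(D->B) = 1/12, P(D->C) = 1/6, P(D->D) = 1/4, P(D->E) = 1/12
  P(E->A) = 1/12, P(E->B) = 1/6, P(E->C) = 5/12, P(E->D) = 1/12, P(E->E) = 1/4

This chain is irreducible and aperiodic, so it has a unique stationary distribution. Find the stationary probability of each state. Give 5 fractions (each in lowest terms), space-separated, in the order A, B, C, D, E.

Answer: 155/808 257/1616 437/1616 275/1616 337/1616

Derivation:
The stationary distribution satisfies pi = pi * P, i.e.:
  pi_A = 1/6*pi_A + 1/6*pi_B + 1/6*pi_C + 5/12*pi_D + 1/12*pi_E
  pi_B = 1/12*pi_A + 1/6*pi_B + 1/4*pi_C + 1/12*pi_D + 1/6*pi_E
  pi_C = 1/12*pi_A + 1/6*pi_B + 5/12*pi_C + 1/6*pi_D + 5/12*pi_E
  pi_D = 1/4*pi_A + 1/4*pi_B + 1/12*pi_C + 1/4*pi_D + 1/12*pi_E
  pi_E = 5/12*pi_A + 1/4*pi_B + 1/12*pi_C + 1/12*pi_D + 1/4*pi_E
with normalization: pi_A + pi_B + pi_C + pi_D + pi_E = 1.

Using the first 4 balance equations plus normalization, the linear system A*pi = b is:
  [-5/6, 1/6, 1/6, 5/12, 1/12] . pi = 0
  [1/12, -5/6, 1/4, 1/12, 1/6] . pi = 0
  [1/12, 1/6, -7/12, 1/6, 5/12] . pi = 0
  [1/4, 1/4, 1/12, -3/4, 1/12] . pi = 0
  [1, 1, 1, 1, 1] . pi = 1

Solving yields:
  pi_A = 155/808
  pi_B = 257/1616
  pi_C = 437/1616
  pi_D = 275/1616
  pi_E = 337/1616

Verification (pi * P):
  155/808*1/6 + 257/1616*1/6 + 437/1616*1/6 + 275/1616*5/12 + 337/1616*1/12 = 155/808 = pi_A  (ok)
  155/808*1/12 + 257/1616*1/6 + 437/1616*1/4 + 275/1616*1/12 + 337/1616*1/6 = 257/1616 = pi_B  (ok)
  155/808*1/12 + 257/1616*1/6 + 437/1616*5/12 + 275/1616*1/6 + 337/1616*5/12 = 437/1616 = pi_C  (ok)
  155/808*1/4 + 257/1616*1/4 + 437/1616*1/12 + 275/1616*1/4 + 337/1616*1/12 = 275/1616 = pi_D  (ok)
  155/808*5/12 + 257/1616*1/4 + 437/1616*1/12 + 275/1616*1/12 + 337/1616*1/4 = 337/1616 = pi_E  (ok)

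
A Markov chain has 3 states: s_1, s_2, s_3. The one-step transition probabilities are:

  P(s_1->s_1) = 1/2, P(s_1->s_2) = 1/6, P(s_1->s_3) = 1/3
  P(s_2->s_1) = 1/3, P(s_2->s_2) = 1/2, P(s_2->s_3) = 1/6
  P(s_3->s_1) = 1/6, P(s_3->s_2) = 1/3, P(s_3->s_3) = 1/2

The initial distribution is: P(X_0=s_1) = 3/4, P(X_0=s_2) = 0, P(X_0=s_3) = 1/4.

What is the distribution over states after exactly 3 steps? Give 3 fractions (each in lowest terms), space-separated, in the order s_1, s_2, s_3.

Propagating the distribution step by step (d_{t+1} = d_t * P):
d_0 = (s_1=3/4, s_2=0, s_3=1/4)
  d_1[s_1] = 3/4*1/2 + 0*1/3 + 1/4*1/6 = 5/12
  d_1[s_2] = 3/4*1/6 + 0*1/2 + 1/4*1/3 = 5/24
  d_1[s_3] = 3/4*1/3 + 0*1/6 + 1/4*1/2 = 3/8
d_1 = (s_1=5/12, s_2=5/24, s_3=3/8)
  d_2[s_1] = 5/12*1/2 + 5/24*1/3 + 3/8*1/6 = 49/144
  d_2[s_2] = 5/12*1/6 + 5/24*1/2 + 3/8*1/3 = 43/144
  d_2[s_3] = 5/12*1/3 + 5/24*1/6 + 3/8*1/2 = 13/36
d_2 = (s_1=49/144, s_2=43/144, s_3=13/36)
  d_3[s_1] = 49/144*1/2 + 43/144*1/3 + 13/36*1/6 = 95/288
  d_3[s_2] = 49/144*1/6 + 43/144*1/2 + 13/36*1/3 = 47/144
  d_3[s_3] = 49/144*1/3 + 43/144*1/6 + 13/36*1/2 = 11/32
d_3 = (s_1=95/288, s_2=47/144, s_3=11/32)

Answer: 95/288 47/144 11/32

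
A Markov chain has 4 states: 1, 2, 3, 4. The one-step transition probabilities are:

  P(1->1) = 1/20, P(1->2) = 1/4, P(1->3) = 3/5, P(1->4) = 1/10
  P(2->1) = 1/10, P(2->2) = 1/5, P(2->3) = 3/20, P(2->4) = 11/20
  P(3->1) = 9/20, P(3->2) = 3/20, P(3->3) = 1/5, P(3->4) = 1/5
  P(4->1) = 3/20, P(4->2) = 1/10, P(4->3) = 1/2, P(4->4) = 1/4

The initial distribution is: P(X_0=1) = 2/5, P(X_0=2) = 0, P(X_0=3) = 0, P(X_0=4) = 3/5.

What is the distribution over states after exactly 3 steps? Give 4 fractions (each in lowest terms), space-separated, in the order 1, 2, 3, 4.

Propagating the distribution step by step (d_{t+1} = d_t * P):
d_0 = (1=2/5, 2=0, 3=0, 4=3/5)
  d_1[1] = 2/5*1/20 + 0*1/10 + 0*9/20 + 3/5*3/20 = 11/100
  d_1[2] = 2/5*1/4 + 0*1/5 + 0*3/20 + 3/5*1/10 = 4/25
  d_1[3] = 2/5*3/5 + 0*3/20 + 0*1/5 + 3/5*1/2 = 27/50
  d_1[4] = 2/5*1/10 + 0*11/20 + 0*1/5 + 3/5*1/4 = 19/100
d_1 = (1=11/100, 2=4/25, 3=27/50, 4=19/100)
  d_2[1] = 11/100*1/20 + 4/25*1/10 + 27/50*9/20 + 19/100*3/20 = 293/1000
  d_2[2] = 11/100*1/4 + 4/25*1/5 + 27/50*3/20 + 19/100*1/10 = 319/2000
  d_2[3] = 11/100*3/5 + 4/25*3/20 + 27/50*1/5 + 19/100*1/2 = 293/1000
  d_2[4] = 11/100*1/10 + 4/25*11/20 + 27/50*1/5 + 19/100*1/4 = 509/2000
d_2 = (1=293/1000, 2=319/2000, 3=293/1000, 4=509/2000)
  d_3[1] = 293/1000*1/20 + 319/2000*1/10 + 293/1000*9/20 + 509/2000*3/20 = 321/1600
  d_3[2] = 293/1000*1/4 + 319/2000*1/5 + 293/1000*3/20 + 509/2000*1/10 = 3491/20000
  d_3[3] = 293/1000*3/5 + 319/2000*3/20 + 293/1000*1/5 + 509/2000*1/2 = 15423/40000
  d_3[4] = 293/1000*1/10 + 319/2000*11/20 + 293/1000*1/5 + 509/2000*1/4 = 957/4000
d_3 = (1=321/1600, 2=3491/20000, 3=15423/40000, 4=957/4000)

Answer: 321/1600 3491/20000 15423/40000 957/4000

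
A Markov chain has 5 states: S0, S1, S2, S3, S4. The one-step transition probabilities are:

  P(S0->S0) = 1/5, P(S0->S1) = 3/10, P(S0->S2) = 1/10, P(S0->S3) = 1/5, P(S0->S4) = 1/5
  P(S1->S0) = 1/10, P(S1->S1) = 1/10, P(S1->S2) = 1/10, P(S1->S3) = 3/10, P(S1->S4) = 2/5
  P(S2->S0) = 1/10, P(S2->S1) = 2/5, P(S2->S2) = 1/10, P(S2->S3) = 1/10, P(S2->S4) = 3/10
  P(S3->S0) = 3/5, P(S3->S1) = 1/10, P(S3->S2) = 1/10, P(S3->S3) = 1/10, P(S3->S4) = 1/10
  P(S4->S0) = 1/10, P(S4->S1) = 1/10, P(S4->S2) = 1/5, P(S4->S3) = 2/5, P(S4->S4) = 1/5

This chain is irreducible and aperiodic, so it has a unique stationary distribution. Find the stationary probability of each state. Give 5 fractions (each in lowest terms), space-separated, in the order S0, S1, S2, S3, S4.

Answer: 3326/13969 2576/13969 1713/13969 3193/13969 3161/13969

Derivation:
The stationary distribution satisfies pi = pi * P, i.e.:
  pi_S0 = 1/5*pi_S0 + 1/10*pi_S1 + 1/10*pi_S2 + 3/5*pi_S3 + 1/10*pi_S4
  pi_S1 = 3/10*pi_S0 + 1/10*pi_S1 + 2/5*pi_S2 + 1/10*pi_S3 + 1/10*pi_S4
  pi_S2 = 1/10*pi_S0 + 1/10*pi_S1 + 1/10*pi_S2 + 1/10*pi_S3 + 1/5*pi_S4
  pi_S3 = 1/5*pi_S0 + 3/10*pi_S1 + 1/10*pi_S2 + 1/10*pi_S3 + 2/5*pi_S4
  pi_S4 = 1/5*pi_S0 + 2/5*pi_S1 + 3/10*pi_S2 + 1/10*pi_S3 + 1/5*pi_S4
with normalization: pi_S0 + pi_S1 + pi_S2 + pi_S3 + pi_S4 = 1.

Using the first 4 balance equations plus normalization, the linear system A*pi = b is:
  [-4/5, 1/10, 1/10, 3/5, 1/10] . pi = 0
  [3/10, -9/10, 2/5, 1/10, 1/10] . pi = 0
  [1/10, 1/10, -9/10, 1/10, 1/5] . pi = 0
  [1/5, 3/10, 1/10, -9/10, 2/5] . pi = 0
  [1, 1, 1, 1, 1] . pi = 1

Solving yields:
  pi_S0 = 3326/13969
  pi_S1 = 2576/13969
  pi_S2 = 1713/13969
  pi_S3 = 3193/13969
  pi_S4 = 3161/13969

Verification (pi * P):
  3326/13969*1/5 + 2576/13969*1/10 + 1713/13969*1/10 + 3193/13969*3/5 + 3161/13969*1/10 = 3326/13969 = pi_S0  (ok)
  3326/13969*3/10 + 2576/13969*1/10 + 1713/13969*2/5 + 3193/13969*1/10 + 3161/13969*1/10 = 2576/13969 = pi_S1  (ok)
  3326/13969*1/10 + 2576/13969*1/10 + 1713/13969*1/10 + 3193/13969*1/10 + 3161/13969*1/5 = 1713/13969 = pi_S2  (ok)
  3326/13969*1/5 + 2576/13969*3/10 + 1713/13969*1/10 + 3193/13969*1/10 + 3161/13969*2/5 = 3193/13969 = pi_S3  (ok)
  3326/13969*1/5 + 2576/13969*2/5 + 1713/13969*3/10 + 3193/13969*1/10 + 3161/13969*1/5 = 3161/13969 = pi_S4  (ok)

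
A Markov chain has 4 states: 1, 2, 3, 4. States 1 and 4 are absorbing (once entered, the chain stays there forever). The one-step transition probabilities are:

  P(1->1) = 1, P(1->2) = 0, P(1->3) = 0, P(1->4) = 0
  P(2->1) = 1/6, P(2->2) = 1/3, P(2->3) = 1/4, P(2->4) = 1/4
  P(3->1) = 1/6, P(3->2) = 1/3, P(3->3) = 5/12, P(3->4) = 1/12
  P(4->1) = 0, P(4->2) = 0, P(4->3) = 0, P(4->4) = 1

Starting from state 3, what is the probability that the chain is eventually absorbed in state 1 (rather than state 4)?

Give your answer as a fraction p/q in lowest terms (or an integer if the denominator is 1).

Answer: 6/11

Derivation:
Let a_i = P(absorbed in 1 | start in state i).
Boundary conditions: a_1 = 1, a_4 = 0.
For each transient state i, a_i = sum_j P(i->j) * a_j:
  a_2 = 1/6*a_1 + 1/3*a_2 + 1/4*a_3 + 1/4*a_4
  a_3 = 1/6*a_1 + 1/3*a_2 + 5/12*a_3 + 1/12*a_4

Substituting a_1 = 1 and a_4 = 0, rearrange to (I - Q) a = r where r[i] = P(i -> 1):
  [2/3, -1/4] . (a_2, a_3) = 1/6
  [-1/3, 7/12] . (a_2, a_3) = 1/6

Solving yields:
  a_2 = 5/11
  a_3 = 6/11

Starting state is 3, so the absorption probability is a_3 = 6/11.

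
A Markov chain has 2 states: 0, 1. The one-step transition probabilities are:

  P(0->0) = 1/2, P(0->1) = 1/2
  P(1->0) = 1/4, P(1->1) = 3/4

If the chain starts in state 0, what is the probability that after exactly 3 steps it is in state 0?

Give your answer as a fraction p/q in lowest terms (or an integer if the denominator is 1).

Computing P^3 by repeated multiplication:
P^1 =
  0: [1/2, 1/2]
  1: [1/4, 3/4]
P^2 =
  0: [3/8, 5/8]
  1: [5/16, 11/16]
P^3 =
  0: [11/32, 21/32]
  1: [21/64, 43/64]

(P^3)[0 -> 0] = 11/32

Answer: 11/32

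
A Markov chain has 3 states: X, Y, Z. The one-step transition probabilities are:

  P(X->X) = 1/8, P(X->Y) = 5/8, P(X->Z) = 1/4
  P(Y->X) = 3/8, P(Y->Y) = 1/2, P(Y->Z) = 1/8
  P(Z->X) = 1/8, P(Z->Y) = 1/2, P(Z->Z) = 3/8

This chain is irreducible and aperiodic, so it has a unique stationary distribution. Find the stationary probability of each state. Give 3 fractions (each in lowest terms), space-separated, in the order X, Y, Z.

The stationary distribution satisfies pi = pi * P, i.e.:
  pi_X = 1/8*pi_X + 3/8*pi_Y + 1/8*pi_Z
  pi_Y = 5/8*pi_X + 1/2*pi_Y + 1/2*pi_Z
  pi_Z = 1/4*pi_X + 1/8*pi_Y + 3/8*pi_Z
with normalization: pi_X + pi_Y + pi_Z = 1.

Using the first 2 balance equations plus normalization, the linear system A*pi = b is:
  [-7/8, 3/8, 1/8] . pi = 0
  [5/8, -1/2, 1/2] . pi = 0
  [1, 1, 1] . pi = 1

Solving yields:
  pi_X = 8/31
  pi_Y = 33/62
  pi_Z = 13/62

Verification (pi * P):
  8/31*1/8 + 33/62*3/8 + 13/62*1/8 = 8/31 = pi_X  (ok)
  8/31*5/8 + 33/62*1/2 + 13/62*1/2 = 33/62 = pi_Y  (ok)
  8/31*1/4 + 33/62*1/8 + 13/62*3/8 = 13/62 = pi_Z  (ok)

Answer: 8/31 33/62 13/62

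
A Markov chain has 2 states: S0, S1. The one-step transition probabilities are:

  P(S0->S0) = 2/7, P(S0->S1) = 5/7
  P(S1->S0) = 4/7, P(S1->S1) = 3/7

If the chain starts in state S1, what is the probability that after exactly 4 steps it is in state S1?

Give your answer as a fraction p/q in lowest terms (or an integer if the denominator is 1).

Answer: 1341/2401

Derivation:
Computing P^4 by repeated multiplication:
P^1 =
  S0: [2/7, 5/7]
  S1: [4/7, 3/7]
P^2 =
  S0: [24/49, 25/49]
  S1: [20/49, 29/49]
P^3 =
  S0: [148/343, 195/343]
  S1: [156/343, 187/343]
P^4 =
  S0: [1076/2401, 1325/2401]
  S1: [1060/2401, 1341/2401]

(P^4)[S1 -> S1] = 1341/2401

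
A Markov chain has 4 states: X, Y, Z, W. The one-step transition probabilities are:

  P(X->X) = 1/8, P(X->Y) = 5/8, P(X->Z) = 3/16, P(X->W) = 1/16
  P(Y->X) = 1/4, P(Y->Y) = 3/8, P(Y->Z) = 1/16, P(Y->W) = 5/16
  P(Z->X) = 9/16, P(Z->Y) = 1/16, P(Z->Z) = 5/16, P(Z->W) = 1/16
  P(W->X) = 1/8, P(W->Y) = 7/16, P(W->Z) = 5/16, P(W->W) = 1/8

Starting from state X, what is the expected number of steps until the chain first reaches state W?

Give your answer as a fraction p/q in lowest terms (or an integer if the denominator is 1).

Answer: 2096/357

Derivation:
Let h_i = expected steps to first reach W from state i.
Boundary: h_W = 0.
First-step equations for the other states:
  h_X = 1 + 1/8*h_X + 5/8*h_Y + 3/16*h_Z + 1/16*h_W
  h_Y = 1 + 1/4*h_X + 3/8*h_Y + 1/16*h_Z + 5/16*h_W
  h_Z = 1 + 9/16*h_X + 1/16*h_Y + 5/16*h_Z + 1/16*h_W

Substituting h_W = 0 and rearranging gives the linear system (I - Q) h = 1:
  [7/8, -5/8, -3/16] . (h_X, h_Y, h_Z) = 1
  [-1/4, 5/8, -1/16] . (h_X, h_Y, h_Z) = 1
  [-9/16, -1/16, 11/16] . (h_X, h_Y, h_Z) = 1

Solving yields:
  h_X = 2096/357
  h_Y = 1648/357
  h_Z = 2384/357

Starting state is X, so the expected hitting time is h_X = 2096/357.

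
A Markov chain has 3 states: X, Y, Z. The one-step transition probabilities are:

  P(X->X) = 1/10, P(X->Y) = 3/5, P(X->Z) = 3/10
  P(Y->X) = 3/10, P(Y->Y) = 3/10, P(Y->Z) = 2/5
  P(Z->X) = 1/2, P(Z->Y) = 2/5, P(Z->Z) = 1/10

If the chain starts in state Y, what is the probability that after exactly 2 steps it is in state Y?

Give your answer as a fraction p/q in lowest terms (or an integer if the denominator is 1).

Answer: 43/100

Derivation:
Computing P^2 by repeated multiplication:
P^1 =
  X: [1/10, 3/5, 3/10]
  Y: [3/10, 3/10, 2/5]
  Z: [1/2, 2/5, 1/10]
P^2 =
  X: [17/50, 9/25, 3/10]
  Y: [8/25, 43/100, 1/4]
  Z: [11/50, 23/50, 8/25]

(P^2)[Y -> Y] = 43/100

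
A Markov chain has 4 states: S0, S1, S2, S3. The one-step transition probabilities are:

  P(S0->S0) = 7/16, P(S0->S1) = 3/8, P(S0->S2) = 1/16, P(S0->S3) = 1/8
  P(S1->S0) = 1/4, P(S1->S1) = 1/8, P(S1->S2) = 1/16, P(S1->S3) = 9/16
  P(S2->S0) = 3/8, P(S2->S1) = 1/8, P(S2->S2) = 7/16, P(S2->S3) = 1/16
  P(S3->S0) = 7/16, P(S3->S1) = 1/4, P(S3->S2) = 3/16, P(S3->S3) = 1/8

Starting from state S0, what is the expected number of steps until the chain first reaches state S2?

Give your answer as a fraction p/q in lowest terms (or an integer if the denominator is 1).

Answer: 2672/249

Derivation:
Let h_i = expected steps to first reach S2 from state i.
Boundary: h_S2 = 0.
First-step equations for the other states:
  h_S0 = 1 + 7/16*h_S0 + 3/8*h_S1 + 1/16*h_S2 + 1/8*h_S3
  h_S1 = 1 + 1/4*h_S0 + 1/8*h_S1 + 1/16*h_S2 + 9/16*h_S3
  h_S3 = 1 + 7/16*h_S0 + 1/4*h_S1 + 3/16*h_S2 + 1/8*h_S3

Substituting h_S2 = 0 and rearranging gives the linear system (I - Q) h = 1:
  [9/16, -3/8, -1/8] . (h_S0, h_S1, h_S3) = 1
  [-1/4, 7/8, -9/16] . (h_S0, h_S1, h_S3) = 1
  [-7/16, -1/4, 7/8] . (h_S0, h_S1, h_S3) = 1

Solving yields:
  h_S0 = 2672/249
  h_S1 = 2560/249
  h_S3 = 784/83

Starting state is S0, so the expected hitting time is h_S0 = 2672/249.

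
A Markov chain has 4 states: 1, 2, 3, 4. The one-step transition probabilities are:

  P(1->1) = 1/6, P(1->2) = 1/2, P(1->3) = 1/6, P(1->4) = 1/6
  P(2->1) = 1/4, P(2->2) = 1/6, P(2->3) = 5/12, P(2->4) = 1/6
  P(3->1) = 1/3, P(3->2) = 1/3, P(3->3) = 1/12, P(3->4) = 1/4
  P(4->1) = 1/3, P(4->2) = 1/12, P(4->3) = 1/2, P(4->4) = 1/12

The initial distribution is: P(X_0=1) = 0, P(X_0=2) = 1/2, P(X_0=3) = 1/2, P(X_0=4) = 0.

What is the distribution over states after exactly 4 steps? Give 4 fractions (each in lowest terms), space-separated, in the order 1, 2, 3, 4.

Answer: 10999/41472 11855/41472 2843/10368 3623/20736

Derivation:
Propagating the distribution step by step (d_{t+1} = d_t * P):
d_0 = (1=0, 2=1/2, 3=1/2, 4=0)
  d_1[1] = 0*1/6 + 1/2*1/4 + 1/2*1/3 + 0*1/3 = 7/24
  d_1[2] = 0*1/2 + 1/2*1/6 + 1/2*1/3 + 0*1/12 = 1/4
  d_1[3] = 0*1/6 + 1/2*5/12 + 1/2*1/12 + 0*1/2 = 1/4
  d_1[4] = 0*1/6 + 1/2*1/6 + 1/2*1/4 + 0*1/12 = 5/24
d_1 = (1=7/24, 2=1/4, 3=1/4, 4=5/24)
  d_2[1] = 7/24*1/6 + 1/4*1/4 + 1/4*1/3 + 5/24*1/3 = 19/72
  d_2[2] = 7/24*1/2 + 1/4*1/6 + 1/4*1/3 + 5/24*1/12 = 83/288
  d_2[3] = 7/24*1/6 + 1/4*5/12 + 1/4*1/12 + 5/24*1/2 = 5/18
  d_2[4] = 7/24*1/6 + 1/4*1/6 + 1/4*1/4 + 5/24*1/12 = 49/288
d_2 = (1=19/72, 2=83/288, 3=5/18, 4=49/288)
  d_3[1] = 19/72*1/6 + 83/288*1/4 + 5/18*1/3 + 49/288*1/3 = 917/3456
  d_3[2] = 19/72*1/2 + 83/288*1/6 + 5/18*1/3 + 49/288*1/12 = 991/3456
  d_3[3] = 19/72*1/6 + 83/288*5/12 + 5/18*1/12 + 49/288*1/2 = 941/3456
  d_3[4] = 19/72*1/6 + 83/288*1/6 + 5/18*1/4 + 49/288*1/12 = 607/3456
d_3 = (1=917/3456, 2=991/3456, 3=941/3456, 4=607/3456)
  d_4[1] = 917/3456*1/6 + 991/3456*1/4 + 941/3456*1/3 + 607/3456*1/3 = 10999/41472
  d_4[2] = 917/3456*1/2 + 991/3456*1/6 + 941/3456*1/3 + 607/3456*1/12 = 11855/41472
  d_4[3] = 917/3456*1/6 + 991/3456*5/12 + 941/3456*1/12 + 607/3456*1/2 = 2843/10368
  d_4[4] = 917/3456*1/6 + 991/3456*1/6 + 941/3456*1/4 + 607/3456*1/12 = 3623/20736
d_4 = (1=10999/41472, 2=11855/41472, 3=2843/10368, 4=3623/20736)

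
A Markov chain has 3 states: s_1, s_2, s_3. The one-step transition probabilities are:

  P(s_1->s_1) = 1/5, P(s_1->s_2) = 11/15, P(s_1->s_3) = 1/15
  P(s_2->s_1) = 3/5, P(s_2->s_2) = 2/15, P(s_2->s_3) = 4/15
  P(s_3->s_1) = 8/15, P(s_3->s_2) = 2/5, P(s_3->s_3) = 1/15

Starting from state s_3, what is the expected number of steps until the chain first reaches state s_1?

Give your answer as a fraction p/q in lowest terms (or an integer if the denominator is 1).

Let h_i = expected steps to first reach s_1 from state i.
Boundary: h_s_1 = 0.
First-step equations for the other states:
  h_s_2 = 1 + 3/5*h_s_1 + 2/15*h_s_2 + 4/15*h_s_3
  h_s_3 = 1 + 8/15*h_s_1 + 2/5*h_s_2 + 1/15*h_s_3

Substituting h_s_1 = 0 and rearranging gives the linear system (I - Q) h = 1:
  [13/15, -4/15] . (h_s_2, h_s_3) = 1
  [-2/5, 14/15] . (h_s_2, h_s_3) = 1

Solving yields:
  h_s_2 = 135/79
  h_s_3 = 285/158

Starting state is s_3, so the expected hitting time is h_s_3 = 285/158.

Answer: 285/158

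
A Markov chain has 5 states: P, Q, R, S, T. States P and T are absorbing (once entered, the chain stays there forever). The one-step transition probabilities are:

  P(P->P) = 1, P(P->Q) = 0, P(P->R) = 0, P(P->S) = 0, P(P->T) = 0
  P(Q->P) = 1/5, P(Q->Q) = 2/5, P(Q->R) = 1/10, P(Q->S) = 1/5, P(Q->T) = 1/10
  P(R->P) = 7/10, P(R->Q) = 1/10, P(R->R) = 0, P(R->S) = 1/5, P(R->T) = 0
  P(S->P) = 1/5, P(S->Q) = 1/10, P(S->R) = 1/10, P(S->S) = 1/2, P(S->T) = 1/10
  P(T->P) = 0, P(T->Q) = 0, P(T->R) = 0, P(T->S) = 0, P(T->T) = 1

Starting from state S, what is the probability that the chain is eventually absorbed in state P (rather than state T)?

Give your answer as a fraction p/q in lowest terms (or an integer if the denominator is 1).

Let a_i = P(absorbed in P | start in state i).
Boundary conditions: a_P = 1, a_T = 0.
For each transient state i, a_i = sum_j P(i->j) * a_j:
  a_Q = 1/5*a_P + 2/5*a_Q + 1/10*a_R + 1/5*a_S + 1/10*a_T
  a_R = 7/10*a_P + 1/10*a_Q + 0*a_R + 1/5*a_S + 0*a_T
  a_S = 1/5*a_P + 1/10*a_Q + 1/10*a_R + 1/2*a_S + 1/10*a_T

Substituting a_P = 1 and a_T = 0, rearrange to (I - Q) a = r where r[i] = P(i -> P):
  [3/5, -1/10, -1/5] . (a_Q, a_R, a_S) = 1/5
  [-1/10, 1, -1/5] . (a_Q, a_R, a_S) = 7/10
  [-1/10, -1/10, 1/2] . (a_Q, a_R, a_S) = 1/5

Solving yields:
  a_Q = 27/37
  a_R = 34/37
  a_S = 27/37

Starting state is S, so the absorption probability is a_S = 27/37.

Answer: 27/37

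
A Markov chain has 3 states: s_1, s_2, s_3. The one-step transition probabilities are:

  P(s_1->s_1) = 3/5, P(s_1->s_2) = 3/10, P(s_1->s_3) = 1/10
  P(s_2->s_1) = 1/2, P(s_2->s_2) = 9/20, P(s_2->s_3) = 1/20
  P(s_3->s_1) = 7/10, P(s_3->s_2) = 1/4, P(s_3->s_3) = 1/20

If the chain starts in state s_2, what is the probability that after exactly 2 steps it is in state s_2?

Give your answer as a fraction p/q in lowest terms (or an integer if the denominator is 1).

Computing P^2 by repeated multiplication:
P^1 =
  s_1: [3/5, 3/10, 1/10]
  s_2: [1/2, 9/20, 1/20]
  s_3: [7/10, 1/4, 1/20]
P^2 =
  s_1: [29/50, 17/50, 2/25]
  s_2: [14/25, 73/200, 3/40]
  s_3: [29/50, 67/200, 17/200]

(P^2)[s_2 -> s_2] = 73/200

Answer: 73/200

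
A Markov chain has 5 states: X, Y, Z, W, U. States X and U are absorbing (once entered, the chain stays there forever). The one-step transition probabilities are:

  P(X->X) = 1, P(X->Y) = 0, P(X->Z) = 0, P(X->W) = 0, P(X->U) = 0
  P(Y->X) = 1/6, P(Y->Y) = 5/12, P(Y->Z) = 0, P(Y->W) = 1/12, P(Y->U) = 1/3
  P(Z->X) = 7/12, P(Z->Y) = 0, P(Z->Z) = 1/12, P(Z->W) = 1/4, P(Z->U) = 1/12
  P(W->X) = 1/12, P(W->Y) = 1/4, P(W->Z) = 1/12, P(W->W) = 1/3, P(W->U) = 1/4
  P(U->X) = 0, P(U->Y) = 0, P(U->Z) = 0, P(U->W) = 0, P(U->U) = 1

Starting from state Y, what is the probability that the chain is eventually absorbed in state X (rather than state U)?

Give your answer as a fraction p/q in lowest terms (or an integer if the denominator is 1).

Answer: 94/281

Derivation:
Let a_i = P(absorbed in X | start in state i).
Boundary conditions: a_X = 1, a_U = 0.
For each transient state i, a_i = sum_j P(i->j) * a_j:
  a_Y = 1/6*a_X + 5/12*a_Y + 0*a_Z + 1/12*a_W + 1/3*a_U
  a_Z = 7/12*a_X + 0*a_Y + 1/12*a_Z + 1/4*a_W + 1/12*a_U
  a_W = 1/12*a_X + 1/4*a_Y + 1/12*a_Z + 1/3*a_W + 1/4*a_U

Substituting a_X = 1 and a_U = 0, rearrange to (I - Q) a = r where r[i] = P(i -> X):
  [7/12, 0, -1/12] . (a_Y, a_Z, a_W) = 1/6
  [0, 11/12, -1/4] . (a_Y, a_Z, a_W) = 7/12
  [-1/4, -1/12, 2/3] . (a_Y, a_Z, a_W) = 1/12

Solving yields:
  a_Y = 94/281
  a_Z = 205/281
  a_W = 96/281

Starting state is Y, so the absorption probability is a_Y = 94/281.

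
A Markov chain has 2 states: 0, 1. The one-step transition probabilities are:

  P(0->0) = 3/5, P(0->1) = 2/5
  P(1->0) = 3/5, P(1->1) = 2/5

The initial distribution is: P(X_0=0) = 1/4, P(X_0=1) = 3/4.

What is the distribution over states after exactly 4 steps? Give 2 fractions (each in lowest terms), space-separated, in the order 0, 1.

Answer: 3/5 2/5

Derivation:
Propagating the distribution step by step (d_{t+1} = d_t * P):
d_0 = (0=1/4, 1=3/4)
  d_1[0] = 1/4*3/5 + 3/4*3/5 = 3/5
  d_1[1] = 1/4*2/5 + 3/4*2/5 = 2/5
d_1 = (0=3/5, 1=2/5)
  d_2[0] = 3/5*3/5 + 2/5*3/5 = 3/5
  d_2[1] = 3/5*2/5 + 2/5*2/5 = 2/5
d_2 = (0=3/5, 1=2/5)
  d_3[0] = 3/5*3/5 + 2/5*3/5 = 3/5
  d_3[1] = 3/5*2/5 + 2/5*2/5 = 2/5
d_3 = (0=3/5, 1=2/5)
  d_4[0] = 3/5*3/5 + 2/5*3/5 = 3/5
  d_4[1] = 3/5*2/5 + 2/5*2/5 = 2/5
d_4 = (0=3/5, 1=2/5)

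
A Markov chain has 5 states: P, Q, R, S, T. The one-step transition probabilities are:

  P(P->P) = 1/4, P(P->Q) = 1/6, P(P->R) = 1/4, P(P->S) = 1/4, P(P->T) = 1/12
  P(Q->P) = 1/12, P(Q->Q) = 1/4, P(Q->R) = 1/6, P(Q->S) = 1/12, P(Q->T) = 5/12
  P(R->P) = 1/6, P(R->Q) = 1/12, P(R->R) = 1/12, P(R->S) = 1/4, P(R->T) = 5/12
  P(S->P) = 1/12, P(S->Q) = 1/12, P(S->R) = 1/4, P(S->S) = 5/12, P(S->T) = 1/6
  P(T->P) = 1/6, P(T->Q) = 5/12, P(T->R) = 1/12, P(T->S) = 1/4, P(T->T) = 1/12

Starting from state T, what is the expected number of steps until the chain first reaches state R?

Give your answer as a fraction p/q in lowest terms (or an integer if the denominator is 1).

Let h_i = expected steps to first reach R from state i.
Boundary: h_R = 0.
First-step equations for the other states:
  h_P = 1 + 1/4*h_P + 1/6*h_Q + 1/4*h_R + 1/4*h_S + 1/12*h_T
  h_Q = 1 + 1/12*h_P + 1/4*h_Q + 1/6*h_R + 1/12*h_S + 5/12*h_T
  h_S = 1 + 1/12*h_P + 1/12*h_Q + 1/4*h_R + 5/12*h_S + 1/6*h_T
  h_T = 1 + 1/6*h_P + 5/12*h_Q + 1/12*h_R + 1/4*h_S + 1/12*h_T

Substituting h_R = 0 and rearranging gives the linear system (I - Q) h = 1:
  [3/4, -1/6, -1/4, -1/12] . (h_P, h_Q, h_S, h_T) = 1
  [-1/12, 3/4, -1/12, -5/12] . (h_P, h_Q, h_S, h_T) = 1
  [-1/12, -1/12, 7/12, -1/6] . (h_P, h_Q, h_S, h_T) = 1
  [-1/6, -5/12, -1/4, 11/12] . (h_P, h_Q, h_S, h_T) = 1

Solving yields:
  h_P = 14184/2893
  h_Q = 16536/2893
  h_S = 14244/2893
  h_T = 17136/2893

Starting state is T, so the expected hitting time is h_T = 17136/2893.

Answer: 17136/2893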